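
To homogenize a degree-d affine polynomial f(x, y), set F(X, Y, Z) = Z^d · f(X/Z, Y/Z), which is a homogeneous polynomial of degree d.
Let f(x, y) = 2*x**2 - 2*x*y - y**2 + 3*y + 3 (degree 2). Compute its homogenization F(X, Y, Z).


F(X, Y, Z) = 2*X**2 - 2*X*Y - Y**2 + 3*Y*Z + 3*Z**2

deg(f) = 2.
Substitute x = X/Z, y = Y/Z into f, then multiply by Z^2.
  monomial 2·x^2·y^0 ↦ 2·X^2·Y^0·Z^0.
  monomial -2·x^1·y^1 ↦ -2·X^1·Y^1·Z^0.
  monomial -1·x^0·y^2 ↦ -1·X^0·Y^2·Z^0.
  monomial 3·x^0·y^1 ↦ 3·X^0·Y^1·Z^1.
  monomial 3·x^0·y^0 ↦ 3·X^0·Y^0·Z^2.
Collecting: F(X, Y, Z) = 2*X**2 - 2*X*Y - Y**2 + 3*Y*Z + 3*Z**2.


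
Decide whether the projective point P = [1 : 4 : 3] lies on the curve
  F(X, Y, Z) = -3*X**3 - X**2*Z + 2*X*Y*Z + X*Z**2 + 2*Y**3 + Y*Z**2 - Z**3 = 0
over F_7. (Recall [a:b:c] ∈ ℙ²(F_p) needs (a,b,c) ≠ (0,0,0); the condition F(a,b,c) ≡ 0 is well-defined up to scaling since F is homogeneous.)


F(1,4,3) ≡ 3 (mod 7); P is NOT on the curve.

Evaluate F(1, 4, 3) term-by-term (mod 7).
  -3*X**3 ↦ -3·1·1·1 = -3
  -X**2*Z ↦ -1·1·1·3 = -3
  2*X*Y*Z ↦ 2·1·4·3 = 24
  X*Z**2 ↦ 1·1·1·9 = 9
  2*Y**3 ↦ 2·1·64·1 = 128
  Y*Z**2 ↦ 1·1·4·9 = 36
  -Z**3 ↦ -1·1·1·27 = -27
Sum: F(1, 4, 3) = (-3) + (-3) + (24) + (9) + (128) + (36) + (-27) = 164.
Reducing mod 7: 164 ≡ 3 (mod 7).
Since F(a, b, c) ≡ 3 ≠ 0 (mod 7), P does NOT lie on the curve.


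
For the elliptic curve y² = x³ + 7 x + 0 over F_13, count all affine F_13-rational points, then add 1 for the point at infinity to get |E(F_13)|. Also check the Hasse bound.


Affine points = {(0, 0), (2, 3), (2, 10), (3, 3), (3, 10), (4, 1), (4, 12), (5, 2), (5, 11), (8, 3), (8, 10), (9, 5), (9, 8), (10, 2), (10, 11), (11, 2), (11, 11)}; affine count = 17; |E(F_13)| = 18.

Discriminant check: Δ ∝ 4a³ + 27b² = 4·7³ + 27·0² = 4·343 + 27·0 ≡ 7 (mod 13). Nonzero ⇒ E is nonsingular.
For each x ∈ F_13, compute rhs = x³ + 7·x + 0 mod 13, then count y ∈ F_13 with y² ≡ rhs.
  x = 0: rhs = 0, matching y values: 0 (1 points).
  x = 1: rhs = 8, matching y values: none (0 points).
  x = 2: rhs = 9, matching y values: 3, 10 (2 points).
  x = 3: rhs = 9, matching y values: 3, 10 (2 points).
  x = 4: rhs = 1, matching y values: 1, 12 (2 points).
  x = 5: rhs = 4, matching y values: 2, 11 (2 points).
  x = 6: rhs = 11, matching y values: none (0 points).
  x = 7: rhs = 2, matching y values: none (0 points).
  x = 8: rhs = 9, matching y values: 3, 10 (2 points).
  x = 9: rhs = 12, matching y values: 5, 8 (2 points).
  x = 10: rhs = 4, matching y values: 2, 11 (2 points).
  x = 11: rhs = 4, matching y values: 2, 11 (2 points).
  x = 12: rhs = 5, matching y values: none (0 points).
Total affine count: 17.
Full point count |E(F_13)| = 17 + 1 = 18.
Hasse bound: |18 − (13+1)| = |4| = 4 ≤ 2√13 ≈ 7.2111 ✓.


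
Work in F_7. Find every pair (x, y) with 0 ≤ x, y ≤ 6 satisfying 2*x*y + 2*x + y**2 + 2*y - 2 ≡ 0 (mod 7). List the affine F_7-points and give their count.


Affine F_7-points: {(1, 0), (1, 3), (2, 4), (5, 1), (6, 2), (6, 5)}; count = 6.

For each of the 49 pairs (x, y) ∈ F_7², evaluate f(x, y) mod 7. Record the zeros.
  x = 0: [0↦5, 1↦1, 2↦6, 3↦6, 4↦1, 5↦5, 6↦4]  zeros at y ∈ ∅
  x = 1: [0↦0, 1↦5, 2↦5, 3↦0, 4↦4, 5↦3, 6↦4]  zeros at y ∈ {0, 3}
  x = 2: [0↦2, 1↦2, 2↦4, 3↦1, 4↦0, 5↦1, 6↦4]  zeros at y ∈ {4}
  x = 3: [0↦4, 1↦6, 2↦3, 3↦2, 4↦3, 5↦6, 6↦4]  zeros at y ∈ ∅
  x = 4: [0↦6, 1↦3, 2↦2, 3↦3, 4↦6, 5↦4, 6↦4]  zeros at y ∈ ∅
  x = 5: [0↦1, 1↦0, 2↦1, 3↦4, 4↦2, 5↦2, 6↦4]  zeros at y ∈ {1}
  x = 6: [0↦3, 1↦4, 2↦0, 3↦5, 4↦5, 5↦0, 6↦4]  zeros at y ∈ {2, 5}
Collecting zeros: affine points = {(1, 0), (1, 3), (2, 4), (5, 1), (6, 2), (6, 5)}.
Total count |C(F_7)_aff| = 6.


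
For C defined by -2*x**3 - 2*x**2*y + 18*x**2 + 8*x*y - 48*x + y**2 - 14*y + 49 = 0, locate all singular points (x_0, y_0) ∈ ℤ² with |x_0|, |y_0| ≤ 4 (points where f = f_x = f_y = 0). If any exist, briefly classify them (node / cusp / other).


Singular points: {(2, 3)}; classification: cusp.

Compute partial derivatives:
  f_x = -6*x**2 - 4*x*y + 36*x + 8*y - 48.
  f_y = -2*x**2 + 8*x + 2*y - 14.
Scan x_0 ∈ {−4, ..., 4}. For each x_0, f_y(x_0, y) is a polynomial in y; find its integer roots y ∈ {−4, ..., 4}, then test f_x and f at those candidates.
  x = -4: f_y(-4, y) = 2*y - 78; no integer root y with |y| ≤ 4.
  x = -3: f_y(-3, y) = 2*y - 56; no integer root y with |y| ≤ 4.
  x = -2: f_y(-2, y) = 2*y - 38; no integer root y with |y| ≤ 4.
  x = -1: f_y(-1, y) = 2*y - 24; no integer root y with |y| ≤ 4.
  x = 0: f_y(0, y) = 2*y - 14; no integer root y with |y| ≤ 4.
  x = 1: f_y(1, y) = 2*y - 8; vanishes at y ∈ {4}. (1, 4): f_x = -2 ≠ 0.
  x = 2: f_y(2, y) = 2*y - 6; vanishes at y ∈ {3}. (2, 3): f_x = 0, f = 0 — SINGULAR.
  x = 3: f_y(3, y) = 2*y - 8; vanishes at y ∈ {4}. (3, 4): f_x = -10 ≠ 0.
  x = 4: f_y(4, y) = 2*y - 14; no integer root y with |y| ≤ 4.
Only singular point on the grid: (2, 3).
Classify: substitute x = 2 + u, y = 3 + v and expand: f = -2*u**3 - 2*u**2*v + v**2.
No constant or linear terms (consistent with a singular point). Quadratic part: v**2. Cubic part: -2*u**3 - 2*u**2*v.
The quadratic part v**2 is a perfect square, so there is a single (double) tangent line v = 0, i.e. y = 3. Restricting the cubic part to that line (v = 0) leaves -2*u**3 ≠ 0, so f is not divisible by v and the branch is v² ≈ 2*u**3 to lowest order — this is a cusp.
Classification: cusp.


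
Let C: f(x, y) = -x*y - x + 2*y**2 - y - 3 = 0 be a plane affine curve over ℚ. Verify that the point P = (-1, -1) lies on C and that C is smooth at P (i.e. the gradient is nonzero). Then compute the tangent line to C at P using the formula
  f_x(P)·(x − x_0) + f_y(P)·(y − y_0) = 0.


Tangent line at P: -4*y - 4 = 0.

Step 1: f(-1, -1) = 0, so P lies on C.
Step 2: partial derivatives
  f_x(x, y) = -y - 1, f_y(x, y) = -x + 4*y - 1.
  f_x(P) = 0, f_y(P) = -4 (gradient nonzero, so P is smooth).
Step 3: tangent line at P: 0·(x − -1) + -4·(y − -1) = 0.
Expanding: -4*y - 4 = 0.


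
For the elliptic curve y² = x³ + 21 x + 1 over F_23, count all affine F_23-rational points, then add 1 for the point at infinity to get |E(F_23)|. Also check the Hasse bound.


Affine points = {(0, 1), (0, 22), (1, 0), (5, 1), (5, 22), (7, 10), (7, 13), (12, 7), (12, 16), (14, 7), (14, 16), (17, 2), (17, 21), (18, 1), (18, 22), (20, 7), (20, 16), (22, 5), (22, 18)}; affine count = 19; |E(F_23)| = 20.

Discriminant check: Δ ∝ 4a³ + 27b² = 4·21³ + 27·1² = 4·9261 + 27·1 ≡ 18 (mod 23). Nonzero ⇒ E is nonsingular.
For each x ∈ F_23, compute rhs = x³ + 21·x + 1 mod 23, then count y ∈ F_23 with y² ≡ rhs.
  x = 0: rhs = 1, matching y values: 1, 22 (2 points).
  x = 1: rhs = 0, matching y values: 0 (1 points).
  x = 2: rhs = 5, matching y values: none (0 points).
  x = 3: rhs = 22, matching y values: none (0 points).
  x = 4: rhs = 11, matching y values: none (0 points).
  x = 5: rhs = 1, matching y values: 1, 22 (2 points).
  x = 6: rhs = 21, matching y values: none (0 points).
  x = 7: rhs = 8, matching y values: 10, 13 (2 points).
  x = 8: rhs = 14, matching y values: none (0 points).
  x = 9: rhs = 22, matching y values: none (0 points).
  x = 10: rhs = 15, matching y values: none (0 points).
  x = 11: rhs = 22, matching y values: none (0 points).
  x = 12: rhs = 3, matching y values: 7, 16 (2 points).
  x = 13: rhs = 10, matching y values: none (0 points).
  x = 14: rhs = 3, matching y values: 7, 16 (2 points).
  x = 15: rhs = 11, matching y values: none (0 points).
  x = 16: rhs = 17, matching y values: none (0 points).
  x = 17: rhs = 4, matching y values: 2, 21 (2 points).
  x = 18: rhs = 1, matching y values: 1, 22 (2 points).
  x = 19: rhs = 14, matching y values: none (0 points).
  x = 20: rhs = 3, matching y values: 7, 16 (2 points).
  x = 21: rhs = 20, matching y values: none (0 points).
  x = 22: rhs = 2, matching y values: 5, 18 (2 points).
Total affine count: 19.
Full point count |E(F_23)| = 19 + 1 = 20.
Hasse bound: |20 − (23+1)| = |-4| = 4 ≤ 2√23 ≈ 9.5917 ✓.


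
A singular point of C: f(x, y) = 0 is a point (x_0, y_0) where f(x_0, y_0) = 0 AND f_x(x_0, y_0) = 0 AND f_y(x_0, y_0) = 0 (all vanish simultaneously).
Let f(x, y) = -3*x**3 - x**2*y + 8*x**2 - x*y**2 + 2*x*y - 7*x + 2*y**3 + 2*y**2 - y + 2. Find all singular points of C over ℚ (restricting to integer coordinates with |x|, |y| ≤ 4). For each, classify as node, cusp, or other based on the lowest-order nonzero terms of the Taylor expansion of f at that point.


Singular points: {(1, 0)}; classification: node.

Compute partial derivatives:
  f_x = -9*x**2 - 2*x*y + 16*x - y**2 + 2*y - 7.
  f_y = -x**2 - 2*x*y + 2*x + 6*y**2 + 4*y - 1.
Scan x_0 ∈ {−4, ..., 4}. For each x_0, f_y(x_0, y) is a polynomial in y; find its integer roots y ∈ {−4, ..., 4}, then test f_x and f at those candidates.
  x = -4: f_y(-4, y) = 6*y**2 + 12*y - 25; no integer root y with |y| ≤ 4.
  x = -3: f_y(-3, y) = 6*y**2 + 10*y - 16; vanishes at y ∈ {1}. (-3, 1): f_x = -129 ≠ 0.
  x = -2: f_y(-2, y) = 6*y**2 + 8*y - 9; no integer root y with |y| ≤ 4.
  x = -1: f_y(-1, y) = 6*y**2 + 6*y - 4; no integer root y with |y| ≤ 4.
  x = 0: f_y(0, y) = 6*y**2 + 4*y - 1; no integer root y with |y| ≤ 4.
  x = 1: f_y(1, y) = 6*y**2 + 2*y; vanishes at y ∈ {0}. (1, 0): f_x = 0, f = 0 — SINGULAR.
  x = 2: f_y(2, y) = 6*y**2 - 1; no integer root y with |y| ≤ 4.
  x = 3: f_y(3, y) = 6*y**2 - 2*y - 4; vanishes at y ∈ {1}. (3, 1): f_x = -45 ≠ 0.
  x = 4: f_y(4, y) = 6*y**2 - 4*y - 9; no integer root y with |y| ≤ 4.
Only singular point on the grid: (1, 0).
Classify: substitute x = 1 + u, y = 0 + v and expand: f = -3*u**3 - u**2*v - u**2 - u*v**2 + 2*v**3 + v**2.
No constant or linear terms (consistent with a singular point). Quadratic part: -u**2 + v**2. Cubic part: -3*u**3 - u**2*v - u*v**2 + 2*v**3.
The quadratic part v**2 - u**2 = (v − u)(v + u) splits into two distinct linear factors, so there are two distinct tangent lines y − 0 = ±(x − 1) — this is a node (ordinary double point).
Classification: node.


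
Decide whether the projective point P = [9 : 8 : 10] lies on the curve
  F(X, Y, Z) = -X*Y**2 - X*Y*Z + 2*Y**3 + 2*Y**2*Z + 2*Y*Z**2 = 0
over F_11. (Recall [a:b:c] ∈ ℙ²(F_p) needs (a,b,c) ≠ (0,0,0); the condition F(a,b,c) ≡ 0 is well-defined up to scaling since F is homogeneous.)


F(9,8,10) ≡ 1 (mod 11); P is NOT on the curve.

Evaluate F(9, 8, 10) term-by-term (mod 11).
  -X*Y**2 ↦ -1·9·64·1 = -576
  -X*Y*Z ↦ -1·9·8·10 = -720
  2*Y**3 ↦ 2·1·512·1 = 1024
  2*Y**2*Z ↦ 2·1·64·10 = 1280
  2*Y*Z**2 ↦ 2·1·8·100 = 1600
Sum: F(9, 8, 10) = (-576) + (-720) + (1024) + (1280) + (1600) = 2608.
Reducing mod 11: 2608 ≡ 1 (mod 11).
Since F(a, b, c) ≡ 1 ≠ 0 (mod 11), P does NOT lie on the curve.


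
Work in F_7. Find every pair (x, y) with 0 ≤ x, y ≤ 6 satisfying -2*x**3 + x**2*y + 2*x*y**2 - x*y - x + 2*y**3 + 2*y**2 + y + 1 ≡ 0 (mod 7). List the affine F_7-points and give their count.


Affine F_7-points: {(0, 6), (1, 3), (3, 0), (3, 3), (4, 2), (4, 5)}; count = 6.

For each of the 49 pairs (x, y) ∈ F_7², evaluate f(x, y) mod 7. Record the zeros.
  x = 0: [0↦1, 1↦6, 2↦6, 3↦6, 4↦4, 5↦5, 6↦0]  zeros at y ∈ {6}
  x = 1: [0↦5, 1↦5, 2↦4, 3↦0, 4↦5, 5↦3, 6↦6]  zeros at y ∈ {3}
  x = 2: [0↦4, 1↦1, 2↦1, 3↦2, 4↦2, 5↦6, 6↦5]  zeros at y ∈ ∅
  x = 3: [0↦0, 1↦3, 2↦6, 3↦0, 4↦4, 5↦2, 6↦6]  zeros at y ∈ {0, 3}
  x = 4: [0↦2, 1↦6, 2↦0, 3↦3, 4↦6, 5↦0, 6↦4]  zeros at y ∈ {2, 5}
  x = 5: [0↦5, 1↦5, 2↦6, 3↦6, 4↦3, 5↦2, 6↦1]  zeros at y ∈ ∅
  x = 6: [0↦4, 1↦2, 2↦5, 3↦4, 4↦4, 5↦3, 6↦6]  zeros at y ∈ ∅
Collecting zeros: affine points = {(0, 6), (1, 3), (3, 0), (3, 3), (4, 2), (4, 5)}.
Total count |C(F_7)_aff| = 6.


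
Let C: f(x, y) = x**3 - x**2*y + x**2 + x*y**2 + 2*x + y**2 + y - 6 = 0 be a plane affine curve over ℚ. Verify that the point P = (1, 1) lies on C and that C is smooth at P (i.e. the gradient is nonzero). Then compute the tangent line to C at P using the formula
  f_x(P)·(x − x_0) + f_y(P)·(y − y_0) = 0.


Tangent line at P: 6*x + 4*y - 10 = 0.

Step 1: f(1, 1) = 0, so P lies on C.
Step 2: partial derivatives
  f_x(x, y) = 3*x**2 - 2*x*y + 2*x + y**2 + 2, f_y(x, y) = -x**2 + 2*x*y + 2*y + 1.
  f_x(P) = 6, f_y(P) = 4 (gradient nonzero, so P is smooth).
Step 3: tangent line at P: 6·(x − 1) + 4·(y − 1) = 0.
Expanding: 6*x + 4*y - 10 = 0.


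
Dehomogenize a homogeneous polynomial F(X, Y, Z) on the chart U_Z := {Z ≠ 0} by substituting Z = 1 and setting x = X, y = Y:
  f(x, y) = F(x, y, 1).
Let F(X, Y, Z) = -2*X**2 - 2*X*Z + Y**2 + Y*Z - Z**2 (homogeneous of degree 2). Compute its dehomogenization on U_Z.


f(x, y) = -2*x**2 - 2*x + y**2 + y - 1

On U_Z we set Z = 1. Each monomial c·X^i·Y^j·Z^k in F becomes c·x^i·y^j·1^k = c·x^i·y^j.
Substituting Z = 1: F(X, Y, 1) = -2*x**2 - 2*x + y**2 + y - 1.
Note: deg(f) ≤ deg(F) = 2; strict inequality happens when F is divisible by Z (lost terms).


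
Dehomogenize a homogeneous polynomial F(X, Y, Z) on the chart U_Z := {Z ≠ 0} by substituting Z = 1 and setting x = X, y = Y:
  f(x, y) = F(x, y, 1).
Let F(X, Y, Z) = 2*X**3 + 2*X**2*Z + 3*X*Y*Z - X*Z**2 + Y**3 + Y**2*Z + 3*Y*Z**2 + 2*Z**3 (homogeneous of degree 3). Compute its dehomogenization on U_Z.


f(x, y) = 2*x**3 + 2*x**2 + 3*x*y - x + y**3 + y**2 + 3*y + 2

On U_Z we set Z = 1. Each monomial c·X^i·Y^j·Z^k in F becomes c·x^i·y^j·1^k = c·x^i·y^j.
Substituting Z = 1: F(X, Y, 1) = 2*x**3 + 2*x**2 + 3*x*y - x + y**3 + y**2 + 3*y + 2.
Note: deg(f) ≤ deg(F) = 3; strict inequality happens when F is divisible by Z (lost terms).


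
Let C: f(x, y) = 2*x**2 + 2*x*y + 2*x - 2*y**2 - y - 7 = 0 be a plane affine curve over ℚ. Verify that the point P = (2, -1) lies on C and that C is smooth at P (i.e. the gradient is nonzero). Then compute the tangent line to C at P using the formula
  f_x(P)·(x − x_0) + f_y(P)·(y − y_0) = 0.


Tangent line at P: 8*x + 7*y - 9 = 0.

Step 1: f(2, -1) = 0, so P lies on C.
Step 2: partial derivatives
  f_x(x, y) = 4*x + 2*y + 2, f_y(x, y) = 2*x - 4*y - 1.
  f_x(P) = 8, f_y(P) = 7 (gradient nonzero, so P is smooth).
Step 3: tangent line at P: 8·(x − 2) + 7·(y − -1) = 0.
Expanding: 8*x + 7*y - 9 = 0.


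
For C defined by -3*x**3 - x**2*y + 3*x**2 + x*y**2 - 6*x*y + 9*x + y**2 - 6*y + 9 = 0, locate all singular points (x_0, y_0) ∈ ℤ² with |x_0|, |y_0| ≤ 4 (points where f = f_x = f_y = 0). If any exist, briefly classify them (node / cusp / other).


Singular points: {(0, 3)}; classification: cusp.

Compute partial derivatives:
  f_x = -9*x**2 - 2*x*y + 6*x + y**2 - 6*y + 9.
  f_y = -x**2 + 2*x*y - 6*x + 2*y - 6.
Scan x_0 ∈ {−4, ..., 4}. For each x_0, f_y(x_0, y) is a polynomial in y; find its integer roots y ∈ {−4, ..., 4}, then test f_x and f at those candidates.
  x = -4: f_y(-4, y) = 2 - 6*y; no integer root y with |y| ≤ 4.
  x = -3: f_y(-3, y) = 3 - 4*y; no integer root y with |y| ≤ 4.
  x = -2: f_y(-2, y) = 2 - 2*y; vanishes at y ∈ {1}. (-2, 1): f_x = -40 ≠ 0.
  x = -1: f_y(-1, y) = -1; no integer root y with |y| ≤ 4.
  x = 0: f_y(0, y) = 2*y - 6; vanishes at y ∈ {3}. (0, 3): f_x = 0, f = 0 — SINGULAR.
  x = 1: f_y(1, y) = 4*y - 13; no integer root y with |y| ≤ 4.
  x = 2: f_y(2, y) = 6*y - 22; no integer root y with |y| ≤ 4.
  x = 3: f_y(3, y) = 8*y - 33; no integer root y with |y| ≤ 4.
  x = 4: f_y(4, y) = 10*y - 46; no integer root y with |y| ≤ 4.
Only singular point on the grid: (0, 3).
Classify: substitute x = 0 + u, y = 3 + v and expand: f = -3*u**3 - u**2*v + u*v**2 + v**2.
No constant or linear terms (consistent with a singular point). Quadratic part: v**2. Cubic part: -3*u**3 - u**2*v + u*v**2.
The quadratic part v**2 is a perfect square, so there is a single (double) tangent line v = 0, i.e. y = 3. Restricting the cubic part to that line (v = 0) leaves -3*u**3 ≠ 0, so f is not divisible by v and the branch is v² ≈ 3*u**3 to lowest order — this is a cusp.
Classification: cusp.


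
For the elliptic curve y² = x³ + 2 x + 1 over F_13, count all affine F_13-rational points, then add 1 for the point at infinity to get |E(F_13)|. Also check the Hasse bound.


Affine points = {(0, 1), (0, 12), (1, 2), (1, 11), (2, 0), (8, 3), (8, 10)}; affine count = 7; |E(F_13)| = 8.

Discriminant check: Δ ∝ 4a³ + 27b² = 4·2³ + 27·1² = 4·8 + 27·1 ≡ 7 (mod 13). Nonzero ⇒ E is nonsingular.
For each x ∈ F_13, compute rhs = x³ + 2·x + 1 mod 13, then count y ∈ F_13 with y² ≡ rhs.
  x = 0: rhs = 1, matching y values: 1, 12 (2 points).
  x = 1: rhs = 4, matching y values: 2, 11 (2 points).
  x = 2: rhs = 0, matching y values: 0 (1 points).
  x = 3: rhs = 8, matching y values: none (0 points).
  x = 4: rhs = 8, matching y values: none (0 points).
  x = 5: rhs = 6, matching y values: none (0 points).
  x = 6: rhs = 8, matching y values: none (0 points).
  x = 7: rhs = 7, matching y values: none (0 points).
  x = 8: rhs = 9, matching y values: 3, 10 (2 points).
  x = 9: rhs = 7, matching y values: none (0 points).
  x = 10: rhs = 7, matching y values: none (0 points).
  x = 11: rhs = 2, matching y values: none (0 points).
  x = 12: rhs = 11, matching y values: none (0 points).
Total affine count: 7.
Full point count |E(F_13)| = 7 + 1 = 8.
Hasse bound: |8 − (13+1)| = |-6| = 6 ≤ 2√13 ≈ 7.2111 ✓.


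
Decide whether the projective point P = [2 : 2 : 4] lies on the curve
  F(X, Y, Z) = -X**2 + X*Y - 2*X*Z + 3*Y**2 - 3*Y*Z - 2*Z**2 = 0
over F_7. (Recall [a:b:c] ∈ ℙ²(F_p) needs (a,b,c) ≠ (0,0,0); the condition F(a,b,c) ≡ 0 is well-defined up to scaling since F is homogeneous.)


F(2,2,4) ≡ 3 (mod 7); P is NOT on the curve.

Evaluate F(2, 2, 4) term-by-term (mod 7).
  -X**2 ↦ -1·4·1·1 = -4
  X*Y ↦ 1·2·2·1 = 4
  -2*X*Z ↦ -2·2·1·4 = -16
  3*Y**2 ↦ 3·1·4·1 = 12
  -3*Y*Z ↦ -3·1·2·4 = -24
  -2*Z**2 ↦ -2·1·1·16 = -32
Sum: F(2, 2, 4) = (-4) + (4) + (-16) + (12) + (-24) + (-32) = -60.
Reducing mod 7: -60 ≡ 3 (mod 7).
Since F(a, b, c) ≡ 3 ≠ 0 (mod 7), P does NOT lie on the curve.


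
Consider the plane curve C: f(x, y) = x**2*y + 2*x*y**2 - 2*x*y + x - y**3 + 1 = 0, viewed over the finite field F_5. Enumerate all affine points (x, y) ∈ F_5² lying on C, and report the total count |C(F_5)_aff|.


Affine F_5-points: {(0, 1), (1, 2), (1, 3), (3, 3), (4, 0), (4, 1), (4, 2)}; count = 7.

For each of the 25 pairs (x, y) ∈ F_5², evaluate f(x, y) mod 5. Record the zeros.
  x = 0: [0↦1, 1↦0, 2↦3, 3↦4, 4↦2]  zeros at y ∈ {1}
  x = 1: [0↦2, 1↦2, 2↦0, 3↦0, 4↦1]  zeros at y ∈ {2, 3}
  x = 2: [0↦3, 1↦1, 2↦1, 3↦2, 4↦3]  zeros at y ∈ ∅
  x = 3: [0↦4, 1↦2, 2↦1, 3↦0, 4↦3]  zeros at y ∈ {3}
  x = 4: [0↦0, 1↦0, 2↦0, 3↦4, 4↦1]  zeros at y ∈ {0, 1, 2}
Collecting zeros: affine points = {(0, 1), (1, 2), (1, 3), (3, 3), (4, 0), (4, 1), (4, 2)}.
Total count |C(F_5)_aff| = 7.


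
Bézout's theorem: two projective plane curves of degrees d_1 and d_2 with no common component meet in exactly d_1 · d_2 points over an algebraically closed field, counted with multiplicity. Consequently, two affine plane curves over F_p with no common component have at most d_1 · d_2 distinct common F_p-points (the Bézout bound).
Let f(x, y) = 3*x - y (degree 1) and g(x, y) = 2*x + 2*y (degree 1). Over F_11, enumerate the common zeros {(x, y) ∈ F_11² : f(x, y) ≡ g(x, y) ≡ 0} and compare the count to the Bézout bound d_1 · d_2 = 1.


Common zeros: {(0, 0)}; count = 1; Bézout bound = 1.

deg(f) = 1, deg(g) = 1, so Bézout bound = 1.
Scan x ∈ F_11. For each x, list the y ∈ F_11 with f(x, y) ≡ 0 and those with g(x, y) ≡ 0 (mod 11); the common zeros in that column are the intersection.
  x = 0: f ≡ 0 at y ∈ {0}; g ≡ 0 at y ∈ {0}; common: {0}.
  x = 1: f ≡ 0 at y ∈ {3}; g ≡ 0 at y ∈ {10}; common: ∅.
  x = 2: f ≡ 0 at y ∈ {6}; g ≡ 0 at y ∈ {9}; common: ∅.
  x = 3: f ≡ 0 at y ∈ {9}; g ≡ 0 at y ∈ {8}; common: ∅.
  x = 4: f ≡ 0 at y ∈ {1}; g ≡ 0 at y ∈ {7}; common: ∅.
  x = 5: f ≡ 0 at y ∈ {4}; g ≡ 0 at y ∈ {6}; common: ∅.
  x = 6: f ≡ 0 at y ∈ {7}; g ≡ 0 at y ∈ {5}; common: ∅.
  x = 7: f ≡ 0 at y ∈ {10}; g ≡ 0 at y ∈ {4}; common: ∅.
  x = 8: f ≡ 0 at y ∈ {2}; g ≡ 0 at y ∈ {3}; common: ∅.
  x = 9: f ≡ 0 at y ∈ {5}; g ≡ 0 at y ∈ {2}; common: ∅.
  x = 10: f ≡ 0 at y ∈ {8}; g ≡ 0 at y ∈ {1}; common: ∅.
Collecting: common zeros = {(0, 0)}, so the count is 1.
Comparison with the Bézout bound: 1 ≤ 1 = deg(f)·deg(g), as expected for curves with no common component (the bound is attained).


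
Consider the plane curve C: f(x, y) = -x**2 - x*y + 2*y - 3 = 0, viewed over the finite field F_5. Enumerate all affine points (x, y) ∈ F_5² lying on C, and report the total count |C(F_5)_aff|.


Affine F_5-points: {(0, 4), (1, 4), (3, 3), (4, 3)}; count = 4.

For each of the 25 pairs (x, y) ∈ F_5², evaluate f(x, y) mod 5. Record the zeros.
  x = 0: [0↦2, 1↦4, 2↦1, 3↦3, 4↦0]  zeros at y ∈ {4}
  x = 1: [0↦1, 1↦2, 2↦3, 3↦4, 4↦0]  zeros at y ∈ {4}
  x = 2: [0↦3, 1↦3, 2↦3, 3↦3, 4↦3]  zeros at y ∈ ∅
  x = 3: [0↦3, 1↦2, 2↦1, 3↦0, 4↦4]  zeros at y ∈ {3}
  x = 4: [0↦1, 1↦4, 2↦2, 3↦0, 4↦3]  zeros at y ∈ {3}
Collecting zeros: affine points = {(0, 4), (1, 4), (3, 3), (4, 3)}.
Total count |C(F_5)_aff| = 4.


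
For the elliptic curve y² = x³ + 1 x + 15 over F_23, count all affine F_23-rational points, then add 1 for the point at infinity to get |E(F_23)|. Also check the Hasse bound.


Affine points = {(2, 5), (2, 18), (8, 11), (8, 12), (10, 6), (10, 17), (11, 0), (14, 6), (14, 17), (15, 1), (15, 22), (17, 0), (18, 0), (19, 4), (19, 19), (20, 10), (20, 13), (22, 6), (22, 17)}; affine count = 19; |E(F_23)| = 20.

Discriminant check: Δ ∝ 4a³ + 27b² = 4·1³ + 27·15² = 4·1 + 27·225 ≡ 7 (mod 23). Nonzero ⇒ E is nonsingular.
For each x ∈ F_23, compute rhs = x³ + 1·x + 15 mod 23, then count y ∈ F_23 with y² ≡ rhs.
  x = 0: rhs = 15, matching y values: none (0 points).
  x = 1: rhs = 17, matching y values: none (0 points).
  x = 2: rhs = 2, matching y values: 5, 18 (2 points).
  x = 3: rhs = 22, matching y values: none (0 points).
  x = 4: rhs = 14, matching y values: none (0 points).
  x = 5: rhs = 7, matching y values: none (0 points).
  x = 6: rhs = 7, matching y values: none (0 points).
  x = 7: rhs = 20, matching y values: none (0 points).
  x = 8: rhs = 6, matching y values: 11, 12 (2 points).
  x = 9: rhs = 17, matching y values: none (0 points).
  x = 10: rhs = 13, matching y values: 6, 17 (2 points).
  x = 11: rhs = 0, matching y values: 0 (1 points).
  x = 12: rhs = 7, matching y values: none (0 points).
  x = 13: rhs = 17, matching y values: none (0 points).
  x = 14: rhs = 13, matching y values: 6, 17 (2 points).
  x = 15: rhs = 1, matching y values: 1, 22 (2 points).
  x = 16: rhs = 10, matching y values: none (0 points).
  x = 17: rhs = 0, matching y values: 0 (1 points).
  x = 18: rhs = 0, matching y values: 0 (1 points).
  x = 19: rhs = 16, matching y values: 4, 19 (2 points).
  x = 20: rhs = 8, matching y values: 10, 13 (2 points).
  x = 21: rhs = 5, matching y values: none (0 points).
  x = 22: rhs = 13, matching y values: 6, 17 (2 points).
Total affine count: 19.
Full point count |E(F_23)| = 19 + 1 = 20.
Hasse bound: |20 − (23+1)| = |-4| = 4 ≤ 2√23 ≈ 9.5917 ✓.


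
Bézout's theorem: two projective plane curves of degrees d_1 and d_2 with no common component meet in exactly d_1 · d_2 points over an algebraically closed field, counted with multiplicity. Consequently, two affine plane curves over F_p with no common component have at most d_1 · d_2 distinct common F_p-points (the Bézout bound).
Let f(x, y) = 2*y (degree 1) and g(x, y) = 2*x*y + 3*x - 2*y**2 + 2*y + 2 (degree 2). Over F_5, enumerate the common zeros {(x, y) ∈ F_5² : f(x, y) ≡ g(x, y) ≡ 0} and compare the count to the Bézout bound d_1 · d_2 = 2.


Common zeros: {(1, 0)}; count = 1; Bézout bound = 2.

deg(f) = 1, deg(g) = 2, so Bézout bound = 2.
Scan x ∈ F_5. For each x, list the y ∈ F_5 with f(x, y) ≡ 0 and those with g(x, y) ≡ 0 (mod 5); the common zeros in that column are the intersection.
  x = 0: f ≡ 0 at y ∈ {0}; g ≡ 0 at y ∈ {3}; common: ∅.
  x = 1: f ≡ 0 at y ∈ {0}; g ≡ 0 at y ∈ {0, 2}; common: {0}.
  x = 2: f ≡ 0 at y ∈ {0}; g ≡ 0 at y ∈ {4}; common: ∅.
  x = 3: f ≡ 0 at y ∈ {0}; g ≡ 0 at y ∈ ∅; common: ∅.
  x = 4: f ≡ 0 at y ∈ {0}; g ≡ 0 at y ∈ ∅; common: ∅.
Collecting: common zeros = {(1, 0)}, so the count is 1.
Comparison with the Bézout bound: 1 ≤ 2 = deg(f)·deg(g), as expected for curves with no common component (the affine F_5-count falls short of the bound because intersections may lie at infinity, over extension fields, or carry multiplicity).


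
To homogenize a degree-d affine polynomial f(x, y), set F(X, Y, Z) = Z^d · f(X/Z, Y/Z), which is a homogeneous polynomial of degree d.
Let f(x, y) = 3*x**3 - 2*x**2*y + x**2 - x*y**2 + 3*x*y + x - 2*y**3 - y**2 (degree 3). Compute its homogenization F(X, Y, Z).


F(X, Y, Z) = 3*X**3 - 2*X**2*Y + X**2*Z - X*Y**2 + 3*X*Y*Z + X*Z**2 - 2*Y**3 - Y**2*Z

deg(f) = 3.
Substitute x = X/Z, y = Y/Z into f, then multiply by Z^3.
  monomial 3·x^3·y^0 ↦ 3·X^3·Y^0·Z^0.
  monomial -2·x^2·y^1 ↦ -2·X^2·Y^1·Z^0.
  monomial 1·x^2·y^0 ↦ 1·X^2·Y^0·Z^1.
  monomial -1·x^1·y^2 ↦ -1·X^1·Y^2·Z^0.
  monomial 3·x^1·y^1 ↦ 3·X^1·Y^1·Z^1.
  monomial 1·x^1·y^0 ↦ 1·X^1·Y^0·Z^2.
  monomial -2·x^0·y^3 ↦ -2·X^0·Y^3·Z^0.
  monomial -1·x^0·y^2 ↦ -1·X^0·Y^2·Z^1.
Collecting: F(X, Y, Z) = 3*X**3 - 2*X**2*Y + X**2*Z - X*Y**2 + 3*X*Y*Z + X*Z**2 - 2*Y**3 - Y**2*Z.


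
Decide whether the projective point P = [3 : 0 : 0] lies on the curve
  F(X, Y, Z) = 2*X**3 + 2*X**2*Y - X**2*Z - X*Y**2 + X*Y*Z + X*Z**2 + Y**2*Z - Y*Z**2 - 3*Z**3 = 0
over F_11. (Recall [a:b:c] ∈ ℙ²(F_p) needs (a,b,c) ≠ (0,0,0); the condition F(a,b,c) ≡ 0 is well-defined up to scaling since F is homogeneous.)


F(3,0,0) ≡ 10 (mod 11); P is NOT on the curve.

Evaluate F(3, 0, 0) term-by-term (mod 11).
  2*X**3 ↦ 2·27·1·1 = 54
  2*X**2*Y ↦ 2·9·0·1 = 0
  -X**2*Z ↦ -1·9·1·0 = 0
  -X*Y**2 ↦ -1·3·0·1 = 0
  X*Y*Z ↦ 1·3·0·0 = 0
  X*Z**2 ↦ 1·3·1·0 = 0
  Y**2*Z ↦ 1·1·0·0 = 0
  -Y*Z**2 ↦ -1·1·0·0 = 0
  -3*Z**3 ↦ -3·1·1·0 = 0
Sum: F(3, 0, 0) = (54) + (0) + (0) + (0) + (0) + (0) + (0) + (0) + (0) = 54.
Reducing mod 11: 54 ≡ 10 (mod 11).
Since F(a, b, c) ≡ 10 ≠ 0 (mod 11), P does NOT lie on the curve.


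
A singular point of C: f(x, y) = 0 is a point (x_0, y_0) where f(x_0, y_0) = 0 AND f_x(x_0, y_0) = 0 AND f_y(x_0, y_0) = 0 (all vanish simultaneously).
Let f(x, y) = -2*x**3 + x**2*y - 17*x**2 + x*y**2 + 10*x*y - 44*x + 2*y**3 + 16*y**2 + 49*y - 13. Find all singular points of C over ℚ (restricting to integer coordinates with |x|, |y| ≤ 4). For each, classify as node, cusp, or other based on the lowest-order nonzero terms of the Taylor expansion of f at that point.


Singular points: {(-3, -2)}; classification: node.

Compute partial derivatives:
  f_x = -6*x**2 + 2*x*y - 34*x + y**2 + 10*y - 44.
  f_y = x**2 + 2*x*y + 10*x + 6*y**2 + 32*y + 49.
Scan x_0 ∈ {−4, ..., 4}. For each x_0, f_y(x_0, y) is a polynomial in y; find its integer roots y ∈ {−4, ..., 4}, then test f_x and f at those candidates.
  x = -4: f_y(-4, y) = 6*y**2 + 24*y + 25; no integer root y with |y| ≤ 4.
  x = -3: f_y(-3, y) = 6*y**2 + 26*y + 28; vanishes at y ∈ {-2}. (-3, -2): f_x = 0, f = 0 — SINGULAR.
  x = -2: f_y(-2, y) = 6*y**2 + 28*y + 33; no integer root y with |y| ≤ 4.
  x = -1: f_y(-1, y) = 6*y**2 + 30*y + 40; no integer root y with |y| ≤ 4.
  x = 0: f_y(0, y) = 6*y**2 + 32*y + 49; no integer root y with |y| ≤ 4.
  x = 1: f_y(1, y) = 6*y**2 + 34*y + 60; no integer root y with |y| ≤ 4.
  x = 2: f_y(2, y) = 6*y**2 + 36*y + 73; no integer root y with |y| ≤ 4.
  x = 3: f_y(3, y) = 6*y**2 + 38*y + 88; no integer root y with |y| ≤ 4.
  x = 4: f_y(4, y) = 6*y**2 + 40*y + 105; no integer root y with |y| ≤ 4.
Only singular point on the grid: (-3, -2).
Classify: substitute x = -3 + u, y = -2 + v and expand: f = -2*u**3 + u**2*v - u**2 + u*v**2 + 2*v**3 + v**2.
No constant or linear terms (consistent with a singular point). Quadratic part: -u**2 + v**2. Cubic part: -2*u**3 + u**2*v + u*v**2 + 2*v**3.
The quadratic part v**2 - u**2 = (v − u)(v + u) splits into two distinct linear factors, so there are two distinct tangent lines y − -2 = ±(x − -3) — this is a node (ordinary double point).
Classification: node.


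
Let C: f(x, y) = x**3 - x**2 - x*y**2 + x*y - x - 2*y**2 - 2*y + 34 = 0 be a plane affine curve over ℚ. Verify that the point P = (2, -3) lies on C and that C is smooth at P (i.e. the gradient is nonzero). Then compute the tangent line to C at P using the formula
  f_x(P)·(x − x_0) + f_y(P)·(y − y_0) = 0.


Tangent line at P: -5*x + 24*y + 82 = 0.

Step 1: f(2, -3) = 0, so P lies on C.
Step 2: partial derivatives
  f_x(x, y) = 3*x**2 - 2*x - y**2 + y - 1, f_y(x, y) = -2*x*y + x - 4*y - 2.
  f_x(P) = -5, f_y(P) = 24 (gradient nonzero, so P is smooth).
Step 3: tangent line at P: -5·(x − 2) + 24·(y − -3) = 0.
Expanding: -5*x + 24*y + 82 = 0.


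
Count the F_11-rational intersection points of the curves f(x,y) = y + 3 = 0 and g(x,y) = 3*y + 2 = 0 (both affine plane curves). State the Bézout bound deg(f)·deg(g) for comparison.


Common zeros: ∅; count = 0; Bézout bound = 1.

deg(f) = 1, deg(g) = 1, so Bézout bound = 1.
Scan x ∈ F_11. For each x, list the y ∈ F_11 with f(x, y) ≡ 0 and those with g(x, y) ≡ 0 (mod 11); the common zeros in that column are the intersection.
  x = 0: f ≡ 0 at y ∈ {8}; g ≡ 0 at y ∈ {3}; common: ∅.
  x = 1: f ≡ 0 at y ∈ {8}; g ≡ 0 at y ∈ {3}; common: ∅.
  x = 2: f ≡ 0 at y ∈ {8}; g ≡ 0 at y ∈ {3}; common: ∅.
  x = 3: f ≡ 0 at y ∈ {8}; g ≡ 0 at y ∈ {3}; common: ∅.
  x = 4: f ≡ 0 at y ∈ {8}; g ≡ 0 at y ∈ {3}; common: ∅.
  x = 5: f ≡ 0 at y ∈ {8}; g ≡ 0 at y ∈ {3}; common: ∅.
  x = 6: f ≡ 0 at y ∈ {8}; g ≡ 0 at y ∈ {3}; common: ∅.
  x = 7: f ≡ 0 at y ∈ {8}; g ≡ 0 at y ∈ {3}; common: ∅.
  x = 8: f ≡ 0 at y ∈ {8}; g ≡ 0 at y ∈ {3}; common: ∅.
  x = 9: f ≡ 0 at y ∈ {8}; g ≡ 0 at y ∈ {3}; common: ∅.
  x = 10: f ≡ 0 at y ∈ {8}; g ≡ 0 at y ∈ {3}; common: ∅.
Collecting: common zeros = ∅, so the count is 0.
Comparison with the Bézout bound: 0 ≤ 1 = deg(f)·deg(g), as expected for curves with no common component (the affine F_11-count falls short of the bound because intersections may lie at infinity, over extension fields, or carry multiplicity).


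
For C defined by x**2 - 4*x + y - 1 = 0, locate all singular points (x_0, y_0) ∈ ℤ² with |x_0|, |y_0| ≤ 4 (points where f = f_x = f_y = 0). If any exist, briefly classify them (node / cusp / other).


No singular points in the scanned grid; C is smooth there.

Compute partial derivatives:
  f_x = 2*x - 4.
  f_y = 1.
f_y = 1 is a nonzero constant, so f_y never vanishes: no point (x, y) can satisfy f = f_x = f_y = 0. In particular no (x, y) ∈ {−4, ..., 4}² is singular; the curve is smooth.


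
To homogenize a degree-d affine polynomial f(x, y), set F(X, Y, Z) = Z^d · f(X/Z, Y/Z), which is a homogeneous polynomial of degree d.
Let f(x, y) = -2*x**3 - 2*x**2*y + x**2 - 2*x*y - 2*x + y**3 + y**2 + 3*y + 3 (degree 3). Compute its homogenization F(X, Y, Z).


F(X, Y, Z) = -2*X**3 - 2*X**2*Y + X**2*Z - 2*X*Y*Z - 2*X*Z**2 + Y**3 + Y**2*Z + 3*Y*Z**2 + 3*Z**3

deg(f) = 3.
Substitute x = X/Z, y = Y/Z into f, then multiply by Z^3.
  monomial -2·x^3·y^0 ↦ -2·X^3·Y^0·Z^0.
  monomial -2·x^2·y^1 ↦ -2·X^2·Y^1·Z^0.
  monomial 1·x^2·y^0 ↦ 1·X^2·Y^0·Z^1.
  monomial -2·x^1·y^1 ↦ -2·X^1·Y^1·Z^1.
  monomial -2·x^1·y^0 ↦ -2·X^1·Y^0·Z^2.
  monomial 1·x^0·y^3 ↦ 1·X^0·Y^3·Z^0.
  monomial 1·x^0·y^2 ↦ 1·X^0·Y^2·Z^1.
  monomial 3·x^0·y^1 ↦ 3·X^0·Y^1·Z^2.
  monomial 3·x^0·y^0 ↦ 3·X^0·Y^0·Z^3.
Collecting: F(X, Y, Z) = -2*X**3 - 2*X**2*Y + X**2*Z - 2*X*Y*Z - 2*X*Z**2 + Y**3 + Y**2*Z + 3*Y*Z**2 + 3*Z**3.


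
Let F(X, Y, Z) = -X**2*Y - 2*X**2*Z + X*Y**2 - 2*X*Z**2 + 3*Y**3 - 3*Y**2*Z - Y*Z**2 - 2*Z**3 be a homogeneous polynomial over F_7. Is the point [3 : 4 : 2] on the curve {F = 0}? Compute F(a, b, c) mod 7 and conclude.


F(3,4,2) ≡ 2 (mod 7); P is NOT on the curve.

Evaluate F(3, 4, 2) term-by-term (mod 7).
  -X**2*Y ↦ -1·9·4·1 = -36
  -2*X**2*Z ↦ -2·9·1·2 = -36
  X*Y**2 ↦ 1·3·16·1 = 48
  -2*X*Z**2 ↦ -2·3·1·4 = -24
  3*Y**3 ↦ 3·1·64·1 = 192
  -3*Y**2*Z ↦ -3·1·16·2 = -96
  -Y*Z**2 ↦ -1·1·4·4 = -16
  -2*Z**3 ↦ -2·1·1·8 = -16
Sum: F(3, 4, 2) = (-36) + (-36) + (48) + (-24) + (192) + (-96) + (-16) + (-16) = 16.
Reducing mod 7: 16 ≡ 2 (mod 7).
Since F(a, b, c) ≡ 2 ≠ 0 (mod 7), P does NOT lie on the curve.


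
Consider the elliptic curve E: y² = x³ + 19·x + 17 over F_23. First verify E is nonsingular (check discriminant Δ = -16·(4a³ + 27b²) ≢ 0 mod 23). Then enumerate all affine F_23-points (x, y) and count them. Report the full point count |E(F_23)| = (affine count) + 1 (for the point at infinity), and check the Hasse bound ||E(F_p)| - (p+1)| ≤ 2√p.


Affine points = {(3, 3), (3, 20), (6, 5), (6, 18), (11, 4), (11, 19), (12, 8), (12, 15), (13, 0), (16, 1), (16, 22), (17, 3), (17, 20), (18, 2), (18, 21), (20, 5), (20, 18)}; affine count = 17; |E(F_23)| = 18.

Discriminant check: Δ ∝ 4a³ + 27b² = 4·19³ + 27·17² = 4·6859 + 27·289 ≡ 3 (mod 23). Nonzero ⇒ E is nonsingular.
For each x ∈ F_23, compute rhs = x³ + 19·x + 17 mod 23, then count y ∈ F_23 with y² ≡ rhs.
  x = 0: rhs = 17, matching y values: none (0 points).
  x = 1: rhs = 14, matching y values: none (0 points).
  x = 2: rhs = 17, matching y values: none (0 points).
  x = 3: rhs = 9, matching y values: 3, 20 (2 points).
  x = 4: rhs = 19, matching y values: none (0 points).
  x = 5: rhs = 7, matching y values: none (0 points).
  x = 6: rhs = 2, matching y values: 5, 18 (2 points).
  x = 7: rhs = 10, matching y values: none (0 points).
  x = 8: rhs = 14, matching y values: none (0 points).
  x = 9: rhs = 20, matching y values: none (0 points).
  x = 10: rhs = 11, matching y values: none (0 points).
  x = 11: rhs = 16, matching y values: 4, 19 (2 points).
  x = 12: rhs = 18, matching y values: 8, 15 (2 points).
  x = 13: rhs = 0, matching y values: 0 (1 points).
  x = 14: rhs = 14, matching y values: none (0 points).
  x = 15: rhs = 20, matching y values: none (0 points).
  x = 16: rhs = 1, matching y values: 1, 22 (2 points).
  x = 17: rhs = 9, matching y values: 3, 20 (2 points).
  x = 18: rhs = 4, matching y values: 2, 21 (2 points).
  x = 19: rhs = 15, matching y values: none (0 points).
  x = 20: rhs = 2, matching y values: 5, 18 (2 points).
  x = 21: rhs = 17, matching y values: none (0 points).
  x = 22: rhs = 20, matching y values: none (0 points).
Total affine count: 17.
Full point count |E(F_23)| = 17 + 1 = 18.
Hasse bound: |18 − (23+1)| = |-6| = 6 ≤ 2√23 ≈ 9.5917 ✓.


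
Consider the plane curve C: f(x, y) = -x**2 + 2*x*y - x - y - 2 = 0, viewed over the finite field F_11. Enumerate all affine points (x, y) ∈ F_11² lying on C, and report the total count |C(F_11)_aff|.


Affine F_11-points: {(0, 9), (1, 4), (2, 10), (3, 5), (4, 0), (5, 6), (6, 0), (6, 1), (6, 2), (6, 3), (6, 4), (6, 5), (6, 6), (6, 7), (6, 8), (6, 9), (6, 10), (7, 7), (8, 2), (9, 8), (10, 3)}; count = 21.

For each of the 121 pairs (x, y) ∈ F_11², evaluate f(x, y) mod 11. Record the zeros.
  x = 0: [0↦9, 1↦8, 2↦7, 3↦6, 4↦5, 5↦4, 6↦3, 7↦2, 8↦1, 9↦0, 10↦10]  zeros at y ∈ {9}
  x = 1: [0↦7, 1↦8, 2↦9, 3↦10, 4↦0, 5↦1, 6↦2, 7↦3, 8↦4, 9↦5, 10↦6]  zeros at y ∈ {4}
  x = 2: [0↦3, 1↦6, 2↦9, 3↦1, 4↦4, 5↦7, 6↦10, 7↦2, 8↦5, 9↦8, 10↦0]  zeros at y ∈ {10}
  x = 3: [0↦8, 1↦2, 2↦7, 3↦1, 4↦6, 5↦0, 6↦5, 7↦10, 8↦4, 9↦9, 10↦3]  zeros at y ∈ {5}
  x = 4: [0↦0, 1↦7, 2↦3, 3↦10, 4↦6, 5↦2, 6↦9, 7↦5, 8↦1, 9↦8, 10↦4]  zeros at y ∈ {0}
  x = 5: [0↦1, 1↦10, 2↦8, 3↦6, 4↦4, 5↦2, 6↦0, 7↦9, 8↦7, 9↦5, 10↦3]  zeros at y ∈ {6}
  x = 6: [0↦0, 1↦0, 2↦0, 3↦0, 4↦0, 5↦0, 6↦0, 7↦0, 8↦0, 9↦0, 10↦0]  zeros at y ∈ {0, 1, 2, 3, 4, 5, 6, 7, 8, 9, 10}
  x = 7: [0↦8, 1↦10, 2↦1, 3↦3, 4↦5, 5↦7, 6↦9, 7↦0, 8↦2, 9↦4, 10↦6]  zeros at y ∈ {7}
  x = 8: [0↦3, 1↦7, 2↦0, 3↦4, 4↦8, 5↦1, 6↦5, 7↦9, 8↦2, 9↦6, 10↦10]  zeros at y ∈ {2}
  x = 9: [0↦7, 1↦2, 2↦8, 3↦3, 4↦9, 5↦4, 6↦10, 7↦5, 8↦0, 9↦6, 10↦1]  zeros at y ∈ {8}
  x = 10: [0↦9, 1↦6, 2↦3, 3↦0, 4↦8, 5↦5, 6↦2, 7↦10, 8↦7, 9↦4, 10↦1]  zeros at y ∈ {3}
Collecting zeros: affine points = {(0, 9), (1, 4), (2, 10), (3, 5), (4, 0), (5, 6), (6, 0), (6, 1), (6, 2), (6, 3), (6, 4), (6, 5), (6, 6), (6, 7), (6, 8), (6, 9), (6, 10), (7, 7), (8, 2), (9, 8), (10, 3)}.
Total count |C(F_11)_aff| = 21.


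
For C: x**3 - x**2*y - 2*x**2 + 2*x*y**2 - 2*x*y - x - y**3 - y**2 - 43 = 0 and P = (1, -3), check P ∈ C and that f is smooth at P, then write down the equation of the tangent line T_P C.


Tangent line at P: 28*x - 36*y - 136 = 0.

Step 1: f(1, -3) = 0, so P lies on C.
Step 2: partial derivatives
  f_x(x, y) = 3*x**2 - 2*x*y - 4*x + 2*y**2 - 2*y - 1, f_y(x, y) = -x**2 + 4*x*y - 2*x - 3*y**2 - 2*y.
  f_x(P) = 28, f_y(P) = -36 (gradient nonzero, so P is smooth).
Step 3: tangent line at P: 28·(x − 1) + -36·(y − -3) = 0.
Expanding: 28*x - 36*y - 136 = 0.


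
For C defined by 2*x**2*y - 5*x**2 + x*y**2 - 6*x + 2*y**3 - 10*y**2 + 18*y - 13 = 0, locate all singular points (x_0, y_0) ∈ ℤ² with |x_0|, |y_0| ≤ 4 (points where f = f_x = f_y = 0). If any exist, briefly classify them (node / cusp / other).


Singular points: {(-1, 2)}; classification: node.

Compute partial derivatives:
  f_x = 4*x*y - 10*x + y**2 - 6.
  f_y = 2*x**2 + 2*x*y + 6*y**2 - 20*y + 18.
Scan x_0 ∈ {−4, ..., 4}. For each x_0, f_y(x_0, y) is a polynomial in y; find its integer roots y ∈ {−4, ..., 4}, then test f_x and f at those candidates.
  x = -4: f_y(-4, y) = 6*y**2 - 28*y + 50; no integer root y with |y| ≤ 4.
  x = -3: f_y(-3, y) = 6*y**2 - 26*y + 36; no integer root y with |y| ≤ 4.
  x = -2: f_y(-2, y) = 6*y**2 - 24*y + 26; no integer root y with |y| ≤ 4.
  x = -1: f_y(-1, y) = 6*y**2 - 22*y + 20; vanishes at y ∈ {2}. (-1, 2): f_x = 0, f = 0 — SINGULAR.
  x = 0: f_y(0, y) = 6*y**2 - 20*y + 18; no integer root y with |y| ≤ 4.
  x = 1: f_y(1, y) = 6*y**2 - 18*y + 20; no integer root y with |y| ≤ 4.
  x = 2: f_y(2, y) = 6*y**2 - 16*y + 26; no integer root y with |y| ≤ 4.
  x = 3: f_y(3, y) = 6*y**2 - 14*y + 36; no integer root y with |y| ≤ 4.
  x = 4: f_y(4, y) = 6*y**2 - 12*y + 50; no integer root y with |y| ≤ 4.
Only singular point on the grid: (-1, 2).
Classify: substitute x = -1 + u, y = 2 + v and expand: f = 2*u**2*v - u**2 + u*v**2 + 2*v**3 + v**2.
No constant or linear terms (consistent with a singular point). Quadratic part: -u**2 + v**2. Cubic part: 2*u**2*v + u*v**2 + 2*v**3.
The quadratic part v**2 - u**2 = (v − u)(v + u) splits into two distinct linear factors, so there are two distinct tangent lines y − 2 = ±(x − -1) — this is a node (ordinary double point).
Classification: node.


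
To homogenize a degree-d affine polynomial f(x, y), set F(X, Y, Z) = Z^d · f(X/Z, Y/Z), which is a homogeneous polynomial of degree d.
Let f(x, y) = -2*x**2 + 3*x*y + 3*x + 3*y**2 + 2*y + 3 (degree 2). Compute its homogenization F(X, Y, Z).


F(X, Y, Z) = -2*X**2 + 3*X*Y + 3*X*Z + 3*Y**2 + 2*Y*Z + 3*Z**2

deg(f) = 2.
Substitute x = X/Z, y = Y/Z into f, then multiply by Z^2.
  monomial -2·x^2·y^0 ↦ -2·X^2·Y^0·Z^0.
  monomial 3·x^1·y^1 ↦ 3·X^1·Y^1·Z^0.
  monomial 3·x^1·y^0 ↦ 3·X^1·Y^0·Z^1.
  monomial 3·x^0·y^2 ↦ 3·X^0·Y^2·Z^0.
  monomial 2·x^0·y^1 ↦ 2·X^0·Y^1·Z^1.
  monomial 3·x^0·y^0 ↦ 3·X^0·Y^0·Z^2.
Collecting: F(X, Y, Z) = -2*X**2 + 3*X*Y + 3*X*Z + 3*Y**2 + 2*Y*Z + 3*Z**2.
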